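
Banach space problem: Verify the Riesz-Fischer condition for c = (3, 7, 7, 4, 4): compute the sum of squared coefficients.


sum |c_n|^2 = 3^2 + 7^2 + 7^2 + 4^2 + 4^2
= 9 + 49 + 49 + 16 + 16
= 139

139


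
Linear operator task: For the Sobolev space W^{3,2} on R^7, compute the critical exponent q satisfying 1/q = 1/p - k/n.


Using the Sobolev embedding formula: 1/q = 1/p - k/n
1/q = 1/2 - 3/7 = 1/14
q = 1/(1/14) = 14

14.0000


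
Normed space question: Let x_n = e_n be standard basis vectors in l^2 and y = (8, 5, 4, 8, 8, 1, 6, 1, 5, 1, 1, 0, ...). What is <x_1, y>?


x_1 = e_1 is the standard basis vector with 1 in position 1.
<x_1, y> = y_1 = 8
As n -> infinity, <x_n, y> -> 0, confirming weak convergence of (x_n) to 0.

8


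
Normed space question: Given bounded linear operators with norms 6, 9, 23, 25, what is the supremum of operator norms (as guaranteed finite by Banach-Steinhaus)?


By the Uniform Boundedness Principle, the supremum of norms is finite.
sup_k ||T_k|| = max(6, 9, 23, 25) = 25

25


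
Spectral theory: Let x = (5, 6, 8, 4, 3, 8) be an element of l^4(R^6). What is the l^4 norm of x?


The l^4 norm = (sum |x_i|^4)^(1/4)
Sum of 4th powers = 625 + 1296 + 4096 + 256 + 81 + 4096 = 10450
||x||_4 = (10450)^(1/4) = 10.1106

10.1106


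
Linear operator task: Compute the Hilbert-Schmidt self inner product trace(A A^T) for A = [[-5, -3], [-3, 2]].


trace(A * A^T) = sum of squares of all entries
= (-5)^2 + (-3)^2 + (-3)^2 + 2^2
= 25 + 9 + 9 + 4
= 47

47


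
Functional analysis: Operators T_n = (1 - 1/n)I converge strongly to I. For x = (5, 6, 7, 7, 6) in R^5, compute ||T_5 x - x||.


T_5 x - x = (1 - 1/5)x - x = -x/5
||x|| = sqrt(195) = 13.9642
||T_5 x - x|| = ||x||/5 = 13.9642/5 = 2.7928

2.7928


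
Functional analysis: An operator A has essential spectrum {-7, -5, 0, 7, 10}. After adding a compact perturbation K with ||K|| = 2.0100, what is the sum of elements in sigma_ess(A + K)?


By Weyl's theorem, the essential spectrum is invariant under compact perturbations.
sigma_ess(A + K) = sigma_ess(A) = {-7, -5, 0, 7, 10}
Sum = -7 + -5 + 0 + 7 + 10 = 5

5


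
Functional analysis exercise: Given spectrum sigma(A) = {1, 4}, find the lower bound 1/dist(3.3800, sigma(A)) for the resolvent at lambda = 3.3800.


dist(3.3800, {1, 4}) = min(|3.3800 - 1|, |3.3800 - 4|)
= min(2.3800, 0.6200) = 0.6200
Resolvent bound = 1/0.6200 = 1.6129

1.6129


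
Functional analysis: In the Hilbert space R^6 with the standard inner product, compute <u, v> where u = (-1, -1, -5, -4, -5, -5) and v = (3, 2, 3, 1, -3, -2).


Computing the standard inner product <u, v> = sum u_i * v_i
= -1*3 + -1*2 + -5*3 + -4*1 + -5*-3 + -5*-2
= -3 + -2 + -15 + -4 + 15 + 10
= 1

1


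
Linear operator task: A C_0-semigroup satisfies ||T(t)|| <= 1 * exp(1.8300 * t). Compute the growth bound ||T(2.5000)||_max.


||T(2.5000)|| <= 1 * exp(1.8300 * 2.5000)
= 1 * exp(4.5750)
= 1 * 97.0280
= 97.0280

97.0280


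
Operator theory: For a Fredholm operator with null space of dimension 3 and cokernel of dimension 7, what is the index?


The Fredholm index is defined as ind(T) = dim(ker T) - dim(coker T)
= 3 - 7
= -4

-4


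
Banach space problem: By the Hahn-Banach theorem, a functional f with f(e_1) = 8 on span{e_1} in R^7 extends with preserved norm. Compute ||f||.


The norm of f is given by ||f|| = sup_{||x||=1} |f(x)|.
On span{e_1}, ||e_1|| = 1, so ||f|| = |f(e_1)| / ||e_1||
= |8| / 1 = 8.0000

8.0000


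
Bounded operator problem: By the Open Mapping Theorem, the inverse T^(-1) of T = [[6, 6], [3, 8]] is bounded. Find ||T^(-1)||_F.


det(T) = 6*8 - 6*3 = 30
T^(-1) = (1/30) * [[8, -6], [-3, 6]] = [[0.2667, -0.2000], [-0.1000, 0.2000]]
||T^(-1)||_F^2 = 0.2667^2 + (-0.2000)^2 + (-0.1000)^2 + 0.2000^2 = 0.1611
||T^(-1)||_F = sqrt(0.1611) = 0.4014

0.4014


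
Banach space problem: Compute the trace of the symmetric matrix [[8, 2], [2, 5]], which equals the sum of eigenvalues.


For a self-adjoint (symmetric) matrix, the eigenvalues are real.
The sum of eigenvalues equals the trace of the matrix.
trace = 8 + 5 = 13

13


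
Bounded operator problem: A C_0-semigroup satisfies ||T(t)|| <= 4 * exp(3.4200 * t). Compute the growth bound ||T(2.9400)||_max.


||T(2.9400)|| <= 4 * exp(3.4200 * 2.9400)
= 4 * exp(10.0548)
= 4 * 23267.2018
= 93068.8072

93068.8072


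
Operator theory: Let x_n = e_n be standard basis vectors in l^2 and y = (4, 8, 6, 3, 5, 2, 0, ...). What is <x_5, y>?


x_5 = e_5 is the standard basis vector with 1 in position 5.
<x_5, y> = y_5 = 5
As n -> infinity, <x_n, y> -> 0, confirming weak convergence of (x_n) to 0.

5


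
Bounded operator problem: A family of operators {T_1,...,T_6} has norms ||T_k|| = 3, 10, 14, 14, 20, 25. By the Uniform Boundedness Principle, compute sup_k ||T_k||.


By the Uniform Boundedness Principle, the supremum of norms is finite.
sup_k ||T_k|| = max(3, 10, 14, 14, 20, 25) = 25

25


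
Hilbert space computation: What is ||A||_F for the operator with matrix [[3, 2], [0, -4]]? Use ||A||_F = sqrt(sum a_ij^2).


||A||_F^2 = sum a_ij^2
= 3^2 + 2^2 + 0^2 + (-4)^2
= 9 + 4 + 0 + 16 = 29
||A||_F = sqrt(29) = 5.3852

5.3852


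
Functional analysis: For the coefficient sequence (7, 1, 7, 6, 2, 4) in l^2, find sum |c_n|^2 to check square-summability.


sum |c_n|^2 = 7^2 + 1^2 + 7^2 + 6^2 + 2^2 + 4^2
= 49 + 1 + 49 + 36 + 4 + 16
= 155

155


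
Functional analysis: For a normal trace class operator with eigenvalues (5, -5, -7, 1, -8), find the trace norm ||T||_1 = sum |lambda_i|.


For a normal operator, singular values equal |eigenvalues|.
Trace norm = sum |lambda_i| = 5 + 5 + 7 + 1 + 8
= 26

26


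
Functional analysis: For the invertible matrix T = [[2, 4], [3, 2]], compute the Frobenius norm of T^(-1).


det(T) = 2*2 - 4*3 = -8
T^(-1) = (1/-8) * [[2, -4], [-3, 2]] = [[-0.2500, 0.5000], [0.3750, -0.2500]]
||T^(-1)||_F^2 = (-0.2500)^2 + 0.5000^2 + 0.3750^2 + (-0.2500)^2 = 0.5156
||T^(-1)||_F = sqrt(0.5156) = 0.7181

0.7181


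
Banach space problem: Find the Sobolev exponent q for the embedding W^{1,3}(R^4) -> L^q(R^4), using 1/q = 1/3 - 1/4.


Using the Sobolev embedding formula: 1/q = 1/p - k/n
1/q = 1/3 - 1/4 = 1/12
q = 1/(1/12) = 12

12.0000


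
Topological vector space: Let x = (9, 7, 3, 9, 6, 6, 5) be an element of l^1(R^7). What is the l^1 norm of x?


The l^1 norm equals the sum of absolute values of all components.
||x||_1 = 9 + 7 + 3 + 9 + 6 + 6 + 5
= 45

45.0000


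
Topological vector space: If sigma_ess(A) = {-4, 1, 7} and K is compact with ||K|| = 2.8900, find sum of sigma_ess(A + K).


By Weyl's theorem, the essential spectrum is invariant under compact perturbations.
sigma_ess(A + K) = sigma_ess(A) = {-4, 1, 7}
Sum = -4 + 1 + 7 = 4

4


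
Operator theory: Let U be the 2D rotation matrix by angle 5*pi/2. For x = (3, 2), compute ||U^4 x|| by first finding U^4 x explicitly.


U is a rotation by theta = 5*pi/2
U^4 = rotation by 4*theta = 20*pi/2 = 0*pi/2 (mod 2*pi)
cos(0*pi/2) = 1.0000, sin(0*pi/2) = 0.0000
U^4 x = (1.0000 * 3 - 0.0000 * 2, 0.0000 * 3 + 1.0000 * 2)
= (3.0000, 2.0000)
||U^4 x|| = sqrt(3.0000^2 + 2.0000^2) = sqrt(13.0000) = 3.6056

3.6056


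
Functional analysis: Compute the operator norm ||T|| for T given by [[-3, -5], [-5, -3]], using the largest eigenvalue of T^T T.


A^T A = [[34, 30], [30, 34]]
trace(A^T A) = 68, det(A^T A) = 256
discriminant = 68^2 - 4*256 = 3600
Largest eigenvalue of A^T A = (trace + sqrt(disc))/2 = 64.0000
||T|| = sqrt(64.0000) = 8.0000

8.0000


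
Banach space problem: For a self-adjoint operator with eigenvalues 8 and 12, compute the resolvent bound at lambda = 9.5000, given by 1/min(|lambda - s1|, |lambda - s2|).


dist(9.5000, {8, 12}) = min(|9.5000 - 8|, |9.5000 - 12|)
= min(1.5000, 2.5000) = 1.5000
Resolvent bound = 1/1.5000 = 0.6667

0.6667


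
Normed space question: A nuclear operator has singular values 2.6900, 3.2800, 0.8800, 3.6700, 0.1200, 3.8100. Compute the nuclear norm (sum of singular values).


The nuclear norm is the sum of all singular values.
||T||_1 = 2.6900 + 3.2800 + 0.8800 + 3.6700 + 0.1200 + 3.8100
= 14.4500

14.4500


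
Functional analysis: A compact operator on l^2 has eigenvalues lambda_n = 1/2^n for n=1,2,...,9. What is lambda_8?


The eigenvalue formula gives lambda_8 = 1/2^8
= 1/256
= 0.0039

0.0039


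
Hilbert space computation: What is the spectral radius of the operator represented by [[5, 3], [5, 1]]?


For a 2x2 matrix, eigenvalues satisfy lambda^2 - (trace)*lambda + det = 0
trace = 5 + 1 = 6
det = 5*1 - 3*5 = -10
discriminant = 6^2 - 4*(-10) = 76
spectral radius = max |eigenvalue| = 7.3589

7.3589


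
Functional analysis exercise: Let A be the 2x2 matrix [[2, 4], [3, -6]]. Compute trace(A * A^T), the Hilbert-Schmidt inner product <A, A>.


trace(A * A^T) = sum of squares of all entries
= 2^2 + 4^2 + 3^2 + (-6)^2
= 4 + 16 + 9 + 36
= 65

65


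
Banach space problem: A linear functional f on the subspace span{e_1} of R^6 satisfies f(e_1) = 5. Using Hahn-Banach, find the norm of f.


The norm of f is given by ||f|| = sup_{||x||=1} |f(x)|.
On span{e_1}, ||e_1|| = 1, so ||f|| = |f(e_1)| / ||e_1||
= |5| / 1 = 5.0000

5.0000


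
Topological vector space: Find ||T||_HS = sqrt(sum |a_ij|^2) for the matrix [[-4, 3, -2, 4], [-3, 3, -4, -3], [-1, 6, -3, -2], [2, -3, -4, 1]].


The Hilbert-Schmidt norm is sqrt(sum of squares of all entries).
Sum of squares = (-4)^2 + 3^2 + (-2)^2 + 4^2 + (-3)^2 + 3^2 + (-4)^2 + (-3)^2 + (-1)^2 + 6^2 + (-3)^2 + (-2)^2 + 2^2 + (-3)^2 + (-4)^2 + 1^2
= 16 + 9 + 4 + 16 + 9 + 9 + 16 + 9 + 1 + 36 + 9 + 4 + 4 + 9 + 16 + 1 = 168
||T||_HS = sqrt(168) = 12.9615

12.9615


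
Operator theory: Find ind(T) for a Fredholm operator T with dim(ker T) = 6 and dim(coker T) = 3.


The Fredholm index is defined as ind(T) = dim(ker T) - dim(coker T)
= 6 - 3
= 3

3


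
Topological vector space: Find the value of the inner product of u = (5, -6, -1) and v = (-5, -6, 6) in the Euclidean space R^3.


Computing the standard inner product <u, v> = sum u_i * v_i
= 5*-5 + -6*-6 + -1*6
= -25 + 36 + -6
= 5

5


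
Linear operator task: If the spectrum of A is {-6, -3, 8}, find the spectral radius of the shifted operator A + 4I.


Spectrum of A + 4I = {-2, 1, 12}
Spectral radius = max |lambda| over the shifted spectrum
= max(2, 1, 12) = 12

12


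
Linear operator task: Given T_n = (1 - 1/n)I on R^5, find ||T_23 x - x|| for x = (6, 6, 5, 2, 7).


T_23 x - x = (1 - 1/23)x - x = -x/23
||x|| = sqrt(150) = 12.2474
||T_23 x - x|| = ||x||/23 = 12.2474/23 = 0.5325

0.5325


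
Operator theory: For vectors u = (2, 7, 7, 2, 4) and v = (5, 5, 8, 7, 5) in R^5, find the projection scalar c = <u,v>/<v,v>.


Computing <u,v> = 2*5 + 7*5 + 7*8 + 2*7 + 4*5 = 135
Computing <v,v> = 5^2 + 5^2 + 8^2 + 7^2 + 5^2 = 188
Projection coefficient = 135/188 = 0.7181

0.7181


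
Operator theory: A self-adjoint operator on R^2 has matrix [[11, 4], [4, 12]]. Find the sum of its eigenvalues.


For a self-adjoint (symmetric) matrix, the eigenvalues are real.
The sum of eigenvalues equals the trace of the matrix.
trace = 11 + 12 = 23

23


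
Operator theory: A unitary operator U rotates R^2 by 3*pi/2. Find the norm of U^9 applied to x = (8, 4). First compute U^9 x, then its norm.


U is a rotation by theta = 3*pi/2
U^9 = rotation by 9*theta = 27*pi/2 = 3*pi/2 (mod 2*pi)
cos(3*pi/2) = 0.0000, sin(3*pi/2) = -1.0000
U^9 x = (0.0000 * 8 - -1.0000 * 4, -1.0000 * 8 + 0.0000 * 4)
= (4.0000, -8.0000)
||U^9 x|| = sqrt(4.0000^2 + (-8.0000)^2) = sqrt(80.0000) = 8.9443

8.9443


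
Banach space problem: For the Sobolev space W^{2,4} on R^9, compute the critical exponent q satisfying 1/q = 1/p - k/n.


Using the Sobolev embedding formula: 1/q = 1/p - k/n
1/q = 1/4 - 2/9 = 1/36
q = 1/(1/36) = 36

36.0000


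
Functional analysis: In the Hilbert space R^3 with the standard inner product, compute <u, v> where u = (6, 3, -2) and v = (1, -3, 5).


Computing the standard inner product <u, v> = sum u_i * v_i
= 6*1 + 3*-3 + -2*5
= 6 + -9 + -10
= -13

-13


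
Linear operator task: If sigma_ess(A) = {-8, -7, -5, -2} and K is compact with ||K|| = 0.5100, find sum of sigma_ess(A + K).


By Weyl's theorem, the essential spectrum is invariant under compact perturbations.
sigma_ess(A + K) = sigma_ess(A) = {-8, -7, -5, -2}
Sum = -8 + -7 + -5 + -2 = -22

-22


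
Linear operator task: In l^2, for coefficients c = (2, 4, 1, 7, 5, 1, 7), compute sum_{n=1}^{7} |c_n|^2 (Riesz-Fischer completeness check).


sum |c_n|^2 = 2^2 + 4^2 + 1^2 + 7^2 + 5^2 + 1^2 + 7^2
= 4 + 16 + 1 + 49 + 25 + 1 + 49
= 145

145


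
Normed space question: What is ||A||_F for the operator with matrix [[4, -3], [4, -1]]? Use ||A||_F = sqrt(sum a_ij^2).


||A||_F^2 = sum a_ij^2
= 4^2 + (-3)^2 + 4^2 + (-1)^2
= 16 + 9 + 16 + 1 = 42
||A||_F = sqrt(42) = 6.4807

6.4807


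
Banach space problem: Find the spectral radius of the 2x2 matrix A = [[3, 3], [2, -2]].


For a 2x2 matrix, eigenvalues satisfy lambda^2 - (trace)*lambda + det = 0
trace = 3 + -2 = 1
det = 3*-2 - 3*2 = -12
discriminant = 1^2 - 4*(-12) = 49
spectral radius = max |eigenvalue| = 4.0000

4.0000


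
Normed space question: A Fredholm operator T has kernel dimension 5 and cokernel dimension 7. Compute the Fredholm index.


The Fredholm index is defined as ind(T) = dim(ker T) - dim(coker T)
= 5 - 7
= -2

-2


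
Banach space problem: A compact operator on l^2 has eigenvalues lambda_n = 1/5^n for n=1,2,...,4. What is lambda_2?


The eigenvalue formula gives lambda_2 = 1/5^2
= 1/25
= 0.0400

0.0400


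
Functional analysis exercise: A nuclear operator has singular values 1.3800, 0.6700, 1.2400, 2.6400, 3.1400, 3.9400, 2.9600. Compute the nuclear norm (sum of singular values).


The nuclear norm is the sum of all singular values.
||T||_1 = 1.3800 + 0.6700 + 1.2400 + 2.6400 + 3.1400 + 3.9400 + 2.9600
= 15.9700

15.9700


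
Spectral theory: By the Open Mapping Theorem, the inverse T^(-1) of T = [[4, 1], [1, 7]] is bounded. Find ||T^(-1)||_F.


det(T) = 4*7 - 1*1 = 27
T^(-1) = (1/27) * [[7, -1], [-1, 4]] = [[0.2593, -0.0370], [-0.0370, 0.1481]]
||T^(-1)||_F^2 = 0.2593^2 + (-0.0370)^2 + (-0.0370)^2 + 0.1481^2 = 0.0919
||T^(-1)||_F = sqrt(0.0919) = 0.3032

0.3032


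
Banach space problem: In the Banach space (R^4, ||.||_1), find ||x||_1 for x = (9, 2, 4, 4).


The l^1 norm equals the sum of absolute values of all components.
||x||_1 = 9 + 2 + 4 + 4
= 19

19.0000


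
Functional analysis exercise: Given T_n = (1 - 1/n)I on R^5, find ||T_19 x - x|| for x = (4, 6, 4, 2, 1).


T_19 x - x = (1 - 1/19)x - x = -x/19
||x|| = sqrt(73) = 8.5440
||T_19 x - x|| = ||x||/19 = 8.5440/19 = 0.4497

0.4497


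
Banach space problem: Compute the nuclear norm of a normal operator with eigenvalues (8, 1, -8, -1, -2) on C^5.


For a normal operator, singular values equal |eigenvalues|.
Trace norm = sum |lambda_i| = 8 + 1 + 8 + 1 + 2
= 20

20


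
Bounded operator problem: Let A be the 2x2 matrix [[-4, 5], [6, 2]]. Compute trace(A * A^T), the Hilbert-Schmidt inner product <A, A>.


trace(A * A^T) = sum of squares of all entries
= (-4)^2 + 5^2 + 6^2 + 2^2
= 16 + 25 + 36 + 4
= 81

81


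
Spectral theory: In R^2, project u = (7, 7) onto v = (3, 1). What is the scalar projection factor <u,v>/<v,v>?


Computing <u,v> = 7*3 + 7*1 = 28
Computing <v,v> = 3^2 + 1^2 = 10
Projection coefficient = 28/10 = 2.8000

2.8000


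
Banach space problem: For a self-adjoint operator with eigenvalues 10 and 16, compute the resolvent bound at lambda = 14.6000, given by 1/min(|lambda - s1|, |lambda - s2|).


dist(14.6000, {10, 16}) = min(|14.6000 - 10|, |14.6000 - 16|)
= min(4.6000, 1.4000) = 1.4000
Resolvent bound = 1/1.4000 = 0.7143

0.7143


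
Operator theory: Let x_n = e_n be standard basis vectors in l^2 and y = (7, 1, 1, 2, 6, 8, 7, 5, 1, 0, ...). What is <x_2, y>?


x_2 = e_2 is the standard basis vector with 1 in position 2.
<x_2, y> = y_2 = 1
As n -> infinity, <x_n, y> -> 0, confirming weak convergence of (x_n) to 0.

1


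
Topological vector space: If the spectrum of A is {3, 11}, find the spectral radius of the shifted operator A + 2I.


Spectrum of A + 2I = {5, 13}
Spectral radius = max |lambda| over the shifted spectrum
= max(5, 13) = 13

13


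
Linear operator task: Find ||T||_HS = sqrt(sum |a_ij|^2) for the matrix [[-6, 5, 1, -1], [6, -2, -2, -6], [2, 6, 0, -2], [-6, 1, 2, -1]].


The Hilbert-Schmidt norm is sqrt(sum of squares of all entries).
Sum of squares = (-6)^2 + 5^2 + 1^2 + (-1)^2 + 6^2 + (-2)^2 + (-2)^2 + (-6)^2 + 2^2 + 6^2 + 0^2 + (-2)^2 + (-6)^2 + 1^2 + 2^2 + (-1)^2
= 36 + 25 + 1 + 1 + 36 + 4 + 4 + 36 + 4 + 36 + 0 + 4 + 36 + 1 + 4 + 1 = 229
||T||_HS = sqrt(229) = 15.1327

15.1327


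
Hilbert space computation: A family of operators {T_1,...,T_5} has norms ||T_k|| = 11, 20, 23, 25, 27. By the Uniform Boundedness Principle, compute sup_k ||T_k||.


By the Uniform Boundedness Principle, the supremum of norms is finite.
sup_k ||T_k|| = max(11, 20, 23, 25, 27) = 27

27


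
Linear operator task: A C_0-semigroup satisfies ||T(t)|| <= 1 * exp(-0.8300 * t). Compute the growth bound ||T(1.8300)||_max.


||T(1.8300)|| <= 1 * exp(-0.8300 * 1.8300)
= 1 * exp(-1.5189)
= 1 * 0.2190
= 0.2190

0.2190


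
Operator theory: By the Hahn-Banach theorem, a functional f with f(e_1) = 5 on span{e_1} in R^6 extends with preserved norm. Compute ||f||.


The norm of f is given by ||f|| = sup_{||x||=1} |f(x)|.
On span{e_1}, ||e_1|| = 1, so ||f|| = |f(e_1)| / ||e_1||
= |5| / 1 = 5.0000

5.0000


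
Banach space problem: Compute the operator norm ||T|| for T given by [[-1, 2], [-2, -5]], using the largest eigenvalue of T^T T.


A^T A = [[5, 8], [8, 29]]
trace(A^T A) = 34, det(A^T A) = 81
discriminant = 34^2 - 4*81 = 832
Largest eigenvalue of A^T A = (trace + sqrt(disc))/2 = 31.4222
||T|| = sqrt(31.4222) = 5.6056

5.6056


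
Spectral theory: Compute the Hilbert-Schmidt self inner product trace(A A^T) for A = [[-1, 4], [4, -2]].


trace(A * A^T) = sum of squares of all entries
= (-1)^2 + 4^2 + 4^2 + (-2)^2
= 1 + 16 + 16 + 4
= 37

37


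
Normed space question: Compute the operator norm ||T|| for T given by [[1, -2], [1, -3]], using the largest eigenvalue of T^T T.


A^T A = [[2, -5], [-5, 13]]
trace(A^T A) = 15, det(A^T A) = 1
discriminant = 15^2 - 4*1 = 221
Largest eigenvalue of A^T A = (trace + sqrt(disc))/2 = 14.9330
||T|| = sqrt(14.9330) = 3.8643

3.8643


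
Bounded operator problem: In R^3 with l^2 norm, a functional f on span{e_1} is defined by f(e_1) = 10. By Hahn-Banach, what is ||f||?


The norm of f is given by ||f|| = sup_{||x||=1} |f(x)|.
On span{e_1}, ||e_1|| = 1, so ||f|| = |f(e_1)| / ||e_1||
= |10| / 1 = 10.0000

10.0000


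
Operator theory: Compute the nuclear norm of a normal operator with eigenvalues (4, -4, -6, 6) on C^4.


For a normal operator, singular values equal |eigenvalues|.
Trace norm = sum |lambda_i| = 4 + 4 + 6 + 6
= 20

20


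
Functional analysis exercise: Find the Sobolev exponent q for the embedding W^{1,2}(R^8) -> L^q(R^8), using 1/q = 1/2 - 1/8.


Using the Sobolev embedding formula: 1/q = 1/p - k/n
1/q = 1/2 - 1/8 = 3/8
q = 1/(3/8) = 8/3 = 2.6667

2.6667


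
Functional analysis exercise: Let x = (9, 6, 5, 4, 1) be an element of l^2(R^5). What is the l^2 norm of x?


The l^2 norm = (sum |x_i|^2)^(1/2)
Sum of 2th powers = 81 + 36 + 25 + 16 + 1 = 159
||x||_2 = (159)^(1/2) = 12.6095

12.6095


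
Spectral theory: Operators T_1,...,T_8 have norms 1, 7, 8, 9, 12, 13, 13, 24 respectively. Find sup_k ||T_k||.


By the Uniform Boundedness Principle, the supremum of norms is finite.
sup_k ||T_k|| = max(1, 7, 8, 9, 12, 13, 13, 24) = 24

24


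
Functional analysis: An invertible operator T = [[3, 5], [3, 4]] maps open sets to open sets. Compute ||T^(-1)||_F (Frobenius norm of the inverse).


det(T) = 3*4 - 5*3 = -3
T^(-1) = (1/-3) * [[4, -5], [-3, 3]] = [[-1.3333, 1.6667], [1.0000, -1.0000]]
||T^(-1)||_F^2 = (-1.3333)^2 + 1.6667^2 + 1.0000^2 + (-1.0000)^2 = 6.5556
||T^(-1)||_F = sqrt(6.5556) = 2.5604

2.5604


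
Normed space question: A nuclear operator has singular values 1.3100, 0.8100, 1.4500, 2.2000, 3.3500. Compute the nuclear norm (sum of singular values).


The nuclear norm is the sum of all singular values.
||T||_1 = 1.3100 + 0.8100 + 1.4500 + 2.2000 + 3.3500
= 9.1200

9.1200


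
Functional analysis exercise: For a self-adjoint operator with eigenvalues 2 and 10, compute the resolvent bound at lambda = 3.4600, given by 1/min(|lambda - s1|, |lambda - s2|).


dist(3.4600, {2, 10}) = min(|3.4600 - 2|, |3.4600 - 10|)
= min(1.4600, 6.5400) = 1.4600
Resolvent bound = 1/1.4600 = 0.6849

0.6849


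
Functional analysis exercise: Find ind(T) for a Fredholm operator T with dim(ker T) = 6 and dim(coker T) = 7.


The Fredholm index is defined as ind(T) = dim(ker T) - dim(coker T)
= 6 - 7
= -1

-1


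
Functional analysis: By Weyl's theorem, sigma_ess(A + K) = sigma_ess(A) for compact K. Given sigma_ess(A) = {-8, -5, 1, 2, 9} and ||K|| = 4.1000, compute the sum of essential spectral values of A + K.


By Weyl's theorem, the essential spectrum is invariant under compact perturbations.
sigma_ess(A + K) = sigma_ess(A) = {-8, -5, 1, 2, 9}
Sum = -8 + -5 + 1 + 2 + 9 = -1

-1


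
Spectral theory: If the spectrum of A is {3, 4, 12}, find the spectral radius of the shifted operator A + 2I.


Spectrum of A + 2I = {5, 6, 14}
Spectral radius = max |lambda| over the shifted spectrum
= max(5, 6, 14) = 14

14


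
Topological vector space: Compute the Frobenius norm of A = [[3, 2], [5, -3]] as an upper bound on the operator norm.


||A||_F^2 = sum a_ij^2
= 3^2 + 2^2 + 5^2 + (-3)^2
= 9 + 4 + 25 + 9 = 47
||A||_F = sqrt(47) = 6.8557

6.8557


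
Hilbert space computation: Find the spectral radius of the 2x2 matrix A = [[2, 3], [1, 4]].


For a 2x2 matrix, eigenvalues satisfy lambda^2 - (trace)*lambda + det = 0
trace = 2 + 4 = 6
det = 2*4 - 3*1 = 5
discriminant = 6^2 - 4*(5) = 16
spectral radius = max |eigenvalue| = 5.0000

5.0000


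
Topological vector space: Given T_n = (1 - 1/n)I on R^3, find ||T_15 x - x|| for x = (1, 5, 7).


T_15 x - x = (1 - 1/15)x - x = -x/15
||x|| = sqrt(75) = 8.6603
||T_15 x - x|| = ||x||/15 = 8.6603/15 = 0.5774

0.5774


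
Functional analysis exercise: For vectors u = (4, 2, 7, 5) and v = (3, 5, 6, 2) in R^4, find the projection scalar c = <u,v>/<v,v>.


Computing <u,v> = 4*3 + 2*5 + 7*6 + 5*2 = 74
Computing <v,v> = 3^2 + 5^2 + 6^2 + 2^2 = 74
Projection coefficient = 74/74 = 1.0000

1.0000


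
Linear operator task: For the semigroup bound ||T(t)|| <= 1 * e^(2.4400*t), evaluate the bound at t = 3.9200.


||T(3.9200)|| <= 1 * exp(2.4400 * 3.9200)
= 1 * exp(9.5648)
= 1 * 14254.1019
= 14254.1019

14254.1019


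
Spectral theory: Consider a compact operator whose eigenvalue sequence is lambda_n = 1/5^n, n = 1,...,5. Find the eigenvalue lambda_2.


The eigenvalue formula gives lambda_2 = 1/5^2
= 1/25
= 0.0400

0.0400


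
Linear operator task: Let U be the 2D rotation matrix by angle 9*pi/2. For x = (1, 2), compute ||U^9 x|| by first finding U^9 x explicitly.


U is a rotation by theta = 9*pi/2
U^9 = rotation by 9*theta = 81*pi/2 = 1*pi/2 (mod 2*pi)
cos(1*pi/2) = 0.0000, sin(1*pi/2) = 1.0000
U^9 x = (0.0000 * 1 - 1.0000 * 2, 1.0000 * 1 + 0.0000 * 2)
= (-2.0000, 1.0000)
||U^9 x|| = sqrt((-2.0000)^2 + 1.0000^2) = sqrt(5.0000) = 2.2361

2.2361


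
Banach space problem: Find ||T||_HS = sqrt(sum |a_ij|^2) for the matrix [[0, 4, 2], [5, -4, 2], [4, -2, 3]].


The Hilbert-Schmidt norm is sqrt(sum of squares of all entries).
Sum of squares = 0^2 + 4^2 + 2^2 + 5^2 + (-4)^2 + 2^2 + 4^2 + (-2)^2 + 3^2
= 0 + 16 + 4 + 25 + 16 + 4 + 16 + 4 + 9 = 94
||T||_HS = sqrt(94) = 9.6954

9.6954


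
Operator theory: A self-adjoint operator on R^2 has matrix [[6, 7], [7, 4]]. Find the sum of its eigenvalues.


For a self-adjoint (symmetric) matrix, the eigenvalues are real.
The sum of eigenvalues equals the trace of the matrix.
trace = 6 + 4 = 10

10


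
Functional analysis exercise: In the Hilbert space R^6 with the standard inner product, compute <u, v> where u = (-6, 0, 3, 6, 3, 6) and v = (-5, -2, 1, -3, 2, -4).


Computing the standard inner product <u, v> = sum u_i * v_i
= -6*-5 + 0*-2 + 3*1 + 6*-3 + 3*2 + 6*-4
= 30 + 0 + 3 + -18 + 6 + -24
= -3

-3


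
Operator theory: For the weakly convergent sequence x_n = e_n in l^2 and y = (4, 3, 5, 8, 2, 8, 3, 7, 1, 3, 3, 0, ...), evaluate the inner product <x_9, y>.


x_9 = e_9 is the standard basis vector with 1 in position 9.
<x_9, y> = y_9 = 1
As n -> infinity, <x_n, y> -> 0, confirming weak convergence of (x_n) to 0.

1


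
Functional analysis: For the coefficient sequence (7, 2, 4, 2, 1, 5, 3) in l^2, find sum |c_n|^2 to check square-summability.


sum |c_n|^2 = 7^2 + 2^2 + 4^2 + 2^2 + 1^2 + 5^2 + 3^2
= 49 + 4 + 16 + 4 + 1 + 25 + 9
= 108

108


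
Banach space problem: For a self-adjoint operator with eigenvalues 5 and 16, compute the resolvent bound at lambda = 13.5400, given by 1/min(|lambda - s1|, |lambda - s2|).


dist(13.5400, {5, 16}) = min(|13.5400 - 5|, |13.5400 - 16|)
= min(8.5400, 2.4600) = 2.4600
Resolvent bound = 1/2.4600 = 0.4065

0.4065


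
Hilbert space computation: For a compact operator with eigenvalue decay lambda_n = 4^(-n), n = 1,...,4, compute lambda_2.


The eigenvalue formula gives lambda_2 = 1/4^2
= 1/16
= 0.0625

0.0625


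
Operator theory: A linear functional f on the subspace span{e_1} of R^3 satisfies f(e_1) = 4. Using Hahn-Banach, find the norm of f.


The norm of f is given by ||f|| = sup_{||x||=1} |f(x)|.
On span{e_1}, ||e_1|| = 1, so ||f|| = |f(e_1)| / ||e_1||
= |4| / 1 = 4.0000

4.0000


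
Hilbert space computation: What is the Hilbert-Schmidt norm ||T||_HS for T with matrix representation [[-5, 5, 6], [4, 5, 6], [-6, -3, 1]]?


The Hilbert-Schmidt norm is sqrt(sum of squares of all entries).
Sum of squares = (-5)^2 + 5^2 + 6^2 + 4^2 + 5^2 + 6^2 + (-6)^2 + (-3)^2 + 1^2
= 25 + 25 + 36 + 16 + 25 + 36 + 36 + 9 + 1 = 209
||T||_HS = sqrt(209) = 14.4568

14.4568


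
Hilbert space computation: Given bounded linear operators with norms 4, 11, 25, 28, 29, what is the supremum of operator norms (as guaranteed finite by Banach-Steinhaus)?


By the Uniform Boundedness Principle, the supremum of norms is finite.
sup_k ||T_k|| = max(4, 11, 25, 28, 29) = 29

29


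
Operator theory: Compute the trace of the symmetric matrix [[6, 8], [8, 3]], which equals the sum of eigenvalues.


For a self-adjoint (symmetric) matrix, the eigenvalues are real.
The sum of eigenvalues equals the trace of the matrix.
trace = 6 + 3 = 9

9


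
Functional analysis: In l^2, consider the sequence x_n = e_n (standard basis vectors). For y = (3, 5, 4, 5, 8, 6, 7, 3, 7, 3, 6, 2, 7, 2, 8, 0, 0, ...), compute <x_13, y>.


x_13 = e_13 is the standard basis vector with 1 in position 13.
<x_13, y> = y_13 = 7
As n -> infinity, <x_n, y> -> 0, confirming weak convergence of (x_n) to 0.

7


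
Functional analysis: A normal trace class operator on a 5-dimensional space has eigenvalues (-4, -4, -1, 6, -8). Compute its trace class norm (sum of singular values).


For a normal operator, singular values equal |eigenvalues|.
Trace norm = sum |lambda_i| = 4 + 4 + 1 + 6 + 8
= 23

23


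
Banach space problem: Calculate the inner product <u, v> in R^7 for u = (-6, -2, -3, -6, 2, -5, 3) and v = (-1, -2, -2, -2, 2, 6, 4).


Computing the standard inner product <u, v> = sum u_i * v_i
= -6*-1 + -2*-2 + -3*-2 + -6*-2 + 2*2 + -5*6 + 3*4
= 6 + 4 + 6 + 12 + 4 + -30 + 12
= 14

14


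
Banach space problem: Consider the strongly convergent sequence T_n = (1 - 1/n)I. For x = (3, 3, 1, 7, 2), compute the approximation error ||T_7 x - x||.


T_7 x - x = (1 - 1/7)x - x = -x/7
||x|| = sqrt(72) = 8.4853
||T_7 x - x|| = ||x||/7 = 8.4853/7 = 1.2122

1.2122


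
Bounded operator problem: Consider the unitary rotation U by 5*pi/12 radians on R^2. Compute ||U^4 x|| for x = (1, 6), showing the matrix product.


U is a rotation by theta = 5*pi/12
U^4 = rotation by 4*theta = 20*pi/12
cos(20*pi/12) = 0.5000, sin(20*pi/12) = -0.8660
U^4 x = (0.5000 * 1 - -0.8660 * 6, -0.8660 * 1 + 0.5000 * 6)
= (5.6962, 2.1340)
||U^4 x|| = sqrt(5.6962^2 + 2.1340^2) = sqrt(37.0000) = 6.0828

6.0828


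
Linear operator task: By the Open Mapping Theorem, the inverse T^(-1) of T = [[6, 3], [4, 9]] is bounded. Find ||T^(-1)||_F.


det(T) = 6*9 - 3*4 = 42
T^(-1) = (1/42) * [[9, -3], [-4, 6]] = [[0.2143, -0.0714], [-0.0952, 0.1429]]
||T^(-1)||_F^2 = 0.2143^2 + (-0.0714)^2 + (-0.0952)^2 + 0.1429^2 = 0.0805
||T^(-1)||_F = sqrt(0.0805) = 0.2837

0.2837


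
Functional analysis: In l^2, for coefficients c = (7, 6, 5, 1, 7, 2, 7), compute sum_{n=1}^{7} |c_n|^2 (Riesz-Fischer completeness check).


sum |c_n|^2 = 7^2 + 6^2 + 5^2 + 1^2 + 7^2 + 2^2 + 7^2
= 49 + 36 + 25 + 1 + 49 + 4 + 49
= 213

213


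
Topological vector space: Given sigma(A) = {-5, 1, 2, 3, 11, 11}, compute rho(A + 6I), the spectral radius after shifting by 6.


Spectrum of A + 6I = {1, 7, 8, 9, 17, 17}
Spectral radius = max |lambda| over the shifted spectrum
= max(1, 7, 8, 9, 17, 17) = 17

17


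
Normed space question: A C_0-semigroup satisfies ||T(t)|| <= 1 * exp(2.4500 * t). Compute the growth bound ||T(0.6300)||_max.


||T(0.6300)|| <= 1 * exp(2.4500 * 0.6300)
= 1 * exp(1.5435)
= 1 * 4.6809
= 4.6809

4.6809


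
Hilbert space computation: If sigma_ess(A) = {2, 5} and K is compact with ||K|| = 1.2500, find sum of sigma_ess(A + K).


By Weyl's theorem, the essential spectrum is invariant under compact perturbations.
sigma_ess(A + K) = sigma_ess(A) = {2, 5}
Sum = 2 + 5 = 7

7


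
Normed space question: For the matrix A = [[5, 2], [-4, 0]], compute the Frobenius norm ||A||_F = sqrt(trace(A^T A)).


||A||_F^2 = sum a_ij^2
= 5^2 + 2^2 + (-4)^2 + 0^2
= 25 + 4 + 16 + 0 = 45
||A||_F = sqrt(45) = 6.7082

6.7082


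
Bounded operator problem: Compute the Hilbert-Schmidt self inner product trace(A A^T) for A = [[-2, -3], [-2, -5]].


trace(A * A^T) = sum of squares of all entries
= (-2)^2 + (-3)^2 + (-2)^2 + (-5)^2
= 4 + 9 + 4 + 25
= 42

42


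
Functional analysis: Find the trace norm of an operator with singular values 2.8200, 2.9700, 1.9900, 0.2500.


The nuclear norm is the sum of all singular values.
||T||_1 = 2.8200 + 2.9700 + 1.9900 + 0.2500
= 8.0300

8.0300


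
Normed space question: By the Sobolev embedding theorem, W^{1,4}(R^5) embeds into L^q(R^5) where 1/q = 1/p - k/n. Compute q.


Using the Sobolev embedding formula: 1/q = 1/p - k/n
1/q = 1/4 - 1/5 = 1/20
q = 1/(1/20) = 20

20.0000


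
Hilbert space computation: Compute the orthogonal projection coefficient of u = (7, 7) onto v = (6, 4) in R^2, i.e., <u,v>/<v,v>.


Computing <u,v> = 7*6 + 7*4 = 70
Computing <v,v> = 6^2 + 4^2 = 52
Projection coefficient = 70/52 = 1.3462

1.3462


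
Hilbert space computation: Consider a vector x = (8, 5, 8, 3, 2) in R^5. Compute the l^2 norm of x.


The l^2 norm = (sum |x_i|^2)^(1/2)
Sum of 2th powers = 64 + 25 + 64 + 9 + 4 = 166
||x||_2 = (166)^(1/2) = 12.8841

12.8841


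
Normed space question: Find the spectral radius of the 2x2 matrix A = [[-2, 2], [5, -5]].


For a 2x2 matrix, eigenvalues satisfy lambda^2 - (trace)*lambda + det = 0
trace = -2 + -5 = -7
det = -2*-5 - 2*5 = 0
discriminant = (-7)^2 - 4*(0) = 49
spectral radius = max |eigenvalue| = 7.0000

7.0000


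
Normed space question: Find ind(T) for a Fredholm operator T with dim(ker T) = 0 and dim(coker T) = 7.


The Fredholm index is defined as ind(T) = dim(ker T) - dim(coker T)
= 0 - 7
= -7

-7


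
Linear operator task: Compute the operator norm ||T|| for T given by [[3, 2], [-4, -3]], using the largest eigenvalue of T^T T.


A^T A = [[25, 18], [18, 13]]
trace(A^T A) = 38, det(A^T A) = 1
discriminant = 38^2 - 4*1 = 1440
Largest eigenvalue of A^T A = (trace + sqrt(disc))/2 = 37.9737
||T|| = sqrt(37.9737) = 6.1623

6.1623


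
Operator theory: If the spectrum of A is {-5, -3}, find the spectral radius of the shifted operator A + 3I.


Spectrum of A + 3I = {-2, 0}
Spectral radius = max |lambda| over the shifted spectrum
= max(2, 0) = 2

2


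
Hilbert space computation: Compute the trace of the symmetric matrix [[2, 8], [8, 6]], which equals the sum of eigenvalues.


For a self-adjoint (symmetric) matrix, the eigenvalues are real.
The sum of eigenvalues equals the trace of the matrix.
trace = 2 + 6 = 8

8


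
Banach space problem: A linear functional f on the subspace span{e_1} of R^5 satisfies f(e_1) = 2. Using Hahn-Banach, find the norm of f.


The norm of f is given by ||f|| = sup_{||x||=1} |f(x)|.
On span{e_1}, ||e_1|| = 1, so ||f|| = |f(e_1)| / ||e_1||
= |2| / 1 = 2.0000

2.0000


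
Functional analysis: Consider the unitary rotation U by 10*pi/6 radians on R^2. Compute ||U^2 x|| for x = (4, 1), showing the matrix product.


U is a rotation by theta = 10*pi/6
U^2 = rotation by 2*theta = 20*pi/6 = 8*pi/6 (mod 2*pi)
cos(8*pi/6) = -0.5000, sin(8*pi/6) = -0.8660
U^2 x = (-0.5000 * 4 - -0.8660 * 1, -0.8660 * 4 + -0.5000 * 1)
= (-1.1340, -3.9641)
||U^2 x|| = sqrt((-1.1340)^2 + (-3.9641)^2) = sqrt(17.0000) = 4.1231

4.1231


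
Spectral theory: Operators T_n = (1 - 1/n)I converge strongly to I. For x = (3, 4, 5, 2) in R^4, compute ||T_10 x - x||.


T_10 x - x = (1 - 1/10)x - x = -x/10
||x|| = sqrt(54) = 7.3485
||T_10 x - x|| = ||x||/10 = 7.3485/10 = 0.7348

0.7348


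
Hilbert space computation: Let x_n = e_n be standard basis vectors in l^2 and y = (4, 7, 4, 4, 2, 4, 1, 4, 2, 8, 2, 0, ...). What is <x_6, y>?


x_6 = e_6 is the standard basis vector with 1 in position 6.
<x_6, y> = y_6 = 4
As n -> infinity, <x_n, y> -> 0, confirming weak convergence of (x_n) to 0.

4


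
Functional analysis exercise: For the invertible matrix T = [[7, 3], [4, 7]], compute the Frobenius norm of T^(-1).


det(T) = 7*7 - 3*4 = 37
T^(-1) = (1/37) * [[7, -3], [-4, 7]] = [[0.1892, -0.0811], [-0.1081, 0.1892]]
||T^(-1)||_F^2 = 0.1892^2 + (-0.0811)^2 + (-0.1081)^2 + 0.1892^2 = 0.0898
||T^(-1)||_F = sqrt(0.0898) = 0.2997

0.2997


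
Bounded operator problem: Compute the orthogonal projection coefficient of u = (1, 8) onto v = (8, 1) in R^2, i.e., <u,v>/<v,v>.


Computing <u,v> = 1*8 + 8*1 = 16
Computing <v,v> = 8^2 + 1^2 = 65
Projection coefficient = 16/65 = 0.2462

0.2462


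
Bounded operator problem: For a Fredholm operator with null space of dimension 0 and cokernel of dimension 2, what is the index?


The Fredholm index is defined as ind(T) = dim(ker T) - dim(coker T)
= 0 - 2
= -2

-2


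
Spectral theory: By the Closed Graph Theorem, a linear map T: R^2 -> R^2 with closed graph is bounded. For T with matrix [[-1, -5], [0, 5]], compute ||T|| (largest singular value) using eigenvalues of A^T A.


A^T A = [[1, 5], [5, 50]]
trace(A^T A) = 51, det(A^T A) = 25
discriminant = 51^2 - 4*25 = 2501
Largest eigenvalue of A^T A = (trace + sqrt(disc))/2 = 50.5050
||T|| = sqrt(50.5050) = 7.1067

7.1067


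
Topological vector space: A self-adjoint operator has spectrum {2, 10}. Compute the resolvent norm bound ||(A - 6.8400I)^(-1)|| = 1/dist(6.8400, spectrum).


dist(6.8400, {2, 10}) = min(|6.8400 - 2|, |6.8400 - 10|)
= min(4.8400, 3.1600) = 3.1600
Resolvent bound = 1/3.1600 = 0.3165

0.3165


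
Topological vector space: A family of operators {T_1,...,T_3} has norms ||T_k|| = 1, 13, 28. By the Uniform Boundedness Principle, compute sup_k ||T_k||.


By the Uniform Boundedness Principle, the supremum of norms is finite.
sup_k ||T_k|| = max(1, 13, 28) = 28

28


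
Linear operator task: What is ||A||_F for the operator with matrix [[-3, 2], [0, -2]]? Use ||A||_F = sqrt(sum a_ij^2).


||A||_F^2 = sum a_ij^2
= (-3)^2 + 2^2 + 0^2 + (-2)^2
= 9 + 4 + 0 + 4 = 17
||A||_F = sqrt(17) = 4.1231

4.1231


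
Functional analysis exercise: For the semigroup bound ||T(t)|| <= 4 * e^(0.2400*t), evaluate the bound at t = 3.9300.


||T(3.9300)|| <= 4 * exp(0.2400 * 3.9300)
= 4 * exp(0.9432)
= 4 * 2.5682
= 10.2727

10.2727


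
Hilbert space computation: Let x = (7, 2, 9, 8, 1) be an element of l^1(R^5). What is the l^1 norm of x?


The l^1 norm equals the sum of absolute values of all components.
||x||_1 = 7 + 2 + 9 + 8 + 1
= 27

27.0000


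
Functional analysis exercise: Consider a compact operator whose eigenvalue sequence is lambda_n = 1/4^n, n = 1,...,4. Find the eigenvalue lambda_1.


The eigenvalue formula gives lambda_1 = 1/4^1
= 1/4
= 0.2500

0.2500


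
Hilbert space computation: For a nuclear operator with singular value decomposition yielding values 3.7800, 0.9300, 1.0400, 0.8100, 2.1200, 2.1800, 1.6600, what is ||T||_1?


The nuclear norm is the sum of all singular values.
||T||_1 = 3.7800 + 0.9300 + 1.0400 + 0.8100 + 2.1200 + 2.1800 + 1.6600
= 12.5200

12.5200


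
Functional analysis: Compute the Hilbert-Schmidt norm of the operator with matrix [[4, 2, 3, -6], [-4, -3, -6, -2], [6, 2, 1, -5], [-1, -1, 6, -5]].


The Hilbert-Schmidt norm is sqrt(sum of squares of all entries).
Sum of squares = 4^2 + 2^2 + 3^2 + (-6)^2 + (-4)^2 + (-3)^2 + (-6)^2 + (-2)^2 + 6^2 + 2^2 + 1^2 + (-5)^2 + (-1)^2 + (-1)^2 + 6^2 + (-5)^2
= 16 + 4 + 9 + 36 + 16 + 9 + 36 + 4 + 36 + 4 + 1 + 25 + 1 + 1 + 36 + 25 = 259
||T||_HS = sqrt(259) = 16.0935

16.0935


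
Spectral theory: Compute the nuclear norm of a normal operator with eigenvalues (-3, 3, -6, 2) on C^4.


For a normal operator, singular values equal |eigenvalues|.
Trace norm = sum |lambda_i| = 3 + 3 + 6 + 2
= 14

14


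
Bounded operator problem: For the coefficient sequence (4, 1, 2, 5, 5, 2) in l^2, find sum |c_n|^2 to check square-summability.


sum |c_n|^2 = 4^2 + 1^2 + 2^2 + 5^2 + 5^2 + 2^2
= 16 + 1 + 4 + 25 + 25 + 4
= 75

75


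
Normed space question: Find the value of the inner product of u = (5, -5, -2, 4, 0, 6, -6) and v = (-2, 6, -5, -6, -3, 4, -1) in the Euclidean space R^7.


Computing the standard inner product <u, v> = sum u_i * v_i
= 5*-2 + -5*6 + -2*-5 + 4*-6 + 0*-3 + 6*4 + -6*-1
= -10 + -30 + 10 + -24 + 0 + 24 + 6
= -24

-24


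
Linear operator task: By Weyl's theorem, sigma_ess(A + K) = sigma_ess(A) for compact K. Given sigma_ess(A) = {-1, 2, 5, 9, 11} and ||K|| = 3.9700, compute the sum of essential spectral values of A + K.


By Weyl's theorem, the essential spectrum is invariant under compact perturbations.
sigma_ess(A + K) = sigma_ess(A) = {-1, 2, 5, 9, 11}
Sum = -1 + 2 + 5 + 9 + 11 = 26

26


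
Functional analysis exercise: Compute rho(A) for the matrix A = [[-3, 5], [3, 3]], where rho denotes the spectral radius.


For a 2x2 matrix, eigenvalues satisfy lambda^2 - (trace)*lambda + det = 0
trace = -3 + 3 = 0
det = -3*3 - 5*3 = -24
discriminant = 0^2 - 4*(-24) = 96
spectral radius = max |eigenvalue| = 4.8990

4.8990


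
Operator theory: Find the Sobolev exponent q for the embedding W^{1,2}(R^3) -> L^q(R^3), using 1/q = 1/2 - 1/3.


Using the Sobolev embedding formula: 1/q = 1/p - k/n
1/q = 1/2 - 1/3 = 1/6
q = 1/(1/6) = 6

6.0000


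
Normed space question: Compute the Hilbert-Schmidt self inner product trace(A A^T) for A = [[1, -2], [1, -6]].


trace(A * A^T) = sum of squares of all entries
= 1^2 + (-2)^2 + 1^2 + (-6)^2
= 1 + 4 + 1 + 36
= 42

42


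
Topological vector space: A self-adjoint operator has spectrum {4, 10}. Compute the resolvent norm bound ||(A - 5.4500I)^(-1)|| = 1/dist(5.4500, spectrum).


dist(5.4500, {4, 10}) = min(|5.4500 - 4|, |5.4500 - 10|)
= min(1.4500, 4.5500) = 1.4500
Resolvent bound = 1/1.4500 = 0.6897

0.6897


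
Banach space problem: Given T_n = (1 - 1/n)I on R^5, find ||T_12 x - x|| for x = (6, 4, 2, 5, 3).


T_12 x - x = (1 - 1/12)x - x = -x/12
||x|| = sqrt(90) = 9.4868
||T_12 x - x|| = ||x||/12 = 9.4868/12 = 0.7906

0.7906
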